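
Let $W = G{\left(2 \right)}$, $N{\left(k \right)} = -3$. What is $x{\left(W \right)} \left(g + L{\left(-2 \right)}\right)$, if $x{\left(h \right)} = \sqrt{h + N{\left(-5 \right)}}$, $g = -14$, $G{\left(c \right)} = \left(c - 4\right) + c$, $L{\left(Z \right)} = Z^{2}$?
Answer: $- 10 i \sqrt{3} \approx - 17.32 i$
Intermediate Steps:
$G{\left(c \right)} = -4 + 2 c$ ($G{\left(c \right)} = \left(-4 + c\right) + c = -4 + 2 c$)
$W = 0$ ($W = -4 + 2 \cdot 2 = -4 + 4 = 0$)
$x{\left(h \right)} = \sqrt{-3 + h}$ ($x{\left(h \right)} = \sqrt{h - 3} = \sqrt{-3 + h}$)
$x{\left(W \right)} \left(g + L{\left(-2 \right)}\right) = \sqrt{-3 + 0} \left(-14 + \left(-2\right)^{2}\right) = \sqrt{-3} \left(-14 + 4\right) = i \sqrt{3} \left(-10\right) = - 10 i \sqrt{3}$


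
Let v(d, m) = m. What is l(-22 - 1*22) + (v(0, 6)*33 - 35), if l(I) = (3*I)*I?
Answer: 5971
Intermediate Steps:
l(I) = 3*I**2
l(-22 - 1*22) + (v(0, 6)*33 - 35) = 3*(-22 - 1*22)**2 + (6*33 - 35) = 3*(-22 - 22)**2 + (198 - 35) = 3*(-44)**2 + 163 = 3*1936 + 163 = 5808 + 163 = 5971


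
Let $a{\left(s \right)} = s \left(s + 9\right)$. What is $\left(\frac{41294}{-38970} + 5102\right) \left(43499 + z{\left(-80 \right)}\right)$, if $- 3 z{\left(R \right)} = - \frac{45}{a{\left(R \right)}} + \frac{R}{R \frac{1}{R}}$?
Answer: $\frac{14743333872171863}{66404880} \approx 2.2202 \cdot 10^{8}$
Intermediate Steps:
$a{\left(s \right)} = s \left(9 + s\right)$
$z{\left(R \right)} = - \frac{R}{3} + \frac{15}{R \left(9 + R\right)}$ ($z{\left(R \right)} = - \frac{- \frac{45}{R \left(9 + R\right)} + \frac{R}{R \frac{1}{R}}}{3} = - \frac{- 45 \frac{1}{R \left(9 + R\right)} + \frac{R}{1}}{3} = - \frac{- \frac{45}{R \left(9 + R\right)} + R 1}{3} = - \frac{- \frac{45}{R \left(9 + R\right)} + R}{3} = - \frac{R - \frac{45}{R \left(9 + R\right)}}{3} = - \frac{R}{3} + \frac{15}{R \left(9 + R\right)}$)
$\left(\frac{41294}{-38970} + 5102\right) \left(43499 + z{\left(-80 \right)}\right) = \left(\frac{41294}{-38970} + 5102\right) \left(43499 + \frac{45 - \left(-80\right)^{2} \left(9 - 80\right)}{3 \left(-80\right) \left(9 - 80\right)}\right) = \left(41294 \left(- \frac{1}{38970}\right) + 5102\right) \left(43499 + \frac{1}{3} \left(- \frac{1}{80}\right) \frac{1}{-71} \left(45 - 6400 \left(-71\right)\right)\right) = \left(- \frac{20647}{19485} + 5102\right) \left(43499 + \frac{1}{3} \left(- \frac{1}{80}\right) \left(- \frac{1}{71}\right) \left(45 + 454400\right)\right) = \frac{99391823 \left(43499 + \frac{1}{3} \left(- \frac{1}{80}\right) \left(- \frac{1}{71}\right) 454445\right)}{19485} = \frac{99391823 \left(43499 + \frac{90889}{3408}\right)}{19485} = \frac{99391823}{19485} \cdot \frac{148335481}{3408} = \frac{14743333872171863}{66404880}$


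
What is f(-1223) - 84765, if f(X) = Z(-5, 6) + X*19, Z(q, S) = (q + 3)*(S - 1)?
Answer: -108012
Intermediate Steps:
Z(q, S) = (-1 + S)*(3 + q) (Z(q, S) = (3 + q)*(-1 + S) = (-1 + S)*(3 + q))
f(X) = -10 + 19*X (f(X) = (-3 - 1*(-5) + 3*6 + 6*(-5)) + X*19 = (-3 + 5 + 18 - 30) + 19*X = -10 + 19*X)
f(-1223) - 84765 = (-10 + 19*(-1223)) - 84765 = (-10 - 23237) - 84765 = -23247 - 84765 = -108012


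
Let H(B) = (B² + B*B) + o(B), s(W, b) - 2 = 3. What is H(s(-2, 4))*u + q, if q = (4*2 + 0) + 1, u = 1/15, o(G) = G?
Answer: 38/3 ≈ 12.667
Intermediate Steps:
s(W, b) = 5 (s(W, b) = 2 + 3 = 5)
u = 1/15 ≈ 0.066667
H(B) = B + 2*B² (H(B) = (B² + B*B) + B = (B² + B²) + B = 2*B² + B = B + 2*B²)
q = 9 (q = (8 + 0) + 1 = 8 + 1 = 9)
H(s(-2, 4))*u + q = (5*(1 + 2*5))*(1/15) + 9 = (5*(1 + 10))*(1/15) + 9 = (5*11)*(1/15) + 9 = 55*(1/15) + 9 = 11/3 + 9 = 38/3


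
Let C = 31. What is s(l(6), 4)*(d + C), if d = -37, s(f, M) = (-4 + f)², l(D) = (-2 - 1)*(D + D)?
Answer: -9600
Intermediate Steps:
l(D) = -6*D
s(l(6), 4)*(d + C) = (-4 - 6*6)²*(-37 + 31) = (-4 - 36)²*(-6) = (-40)²*(-6) = 1600*(-6) = -9600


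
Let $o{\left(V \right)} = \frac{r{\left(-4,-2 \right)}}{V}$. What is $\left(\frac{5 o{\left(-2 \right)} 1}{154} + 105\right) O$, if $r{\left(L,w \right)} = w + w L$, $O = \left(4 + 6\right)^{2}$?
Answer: $\frac{807750}{77} \approx 10490.0$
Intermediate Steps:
$O = 100$ ($O = 10^{2} = 100$)
$r{\left(L,w \right)} = w + L w$
$o{\left(V \right)} = \frac{6}{V}$ ($o{\left(V \right)} = \frac{\left(-2\right) \left(1 - 4\right)}{V} = \frac{\left(-2\right) \left(-3\right)}{V} = \frac{6}{V}$)
$\left(\frac{5 o{\left(-2 \right)} 1}{154} + 105\right) O = \left(\frac{5 \frac{6}{-2} \cdot 1}{154} + 105\right) 100 = \left(5 \cdot 6 \left(- \frac{1}{2}\right) 1 \cdot \frac{1}{154} + 105\right) 100 = \left(5 \left(-3\right) 1 \cdot \frac{1}{154} + 105\right) 100 = \left(\left(-15\right) 1 \cdot \frac{1}{154} + 105\right) 100 = \left(\left(-15\right) \frac{1}{154} + 105\right) 100 = \left(- \frac{15}{154} + 105\right) 100 = \frac{16155}{154} \cdot 100 = \frac{807750}{77}$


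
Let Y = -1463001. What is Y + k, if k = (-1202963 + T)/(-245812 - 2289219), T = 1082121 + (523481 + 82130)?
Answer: -3708753372800/2535031 ≈ -1.4630e+6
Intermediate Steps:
T = 1687732 (T = 1082121 + 605611 = 1687732)
k = -484769/2535031 (k = (-1202963 + 1687732)/(-245812 - 2289219) = 484769/(-2535031) = 484769*(-1/2535031) = -484769/2535031 ≈ -0.19123)
Y + k = -1463001 - 484769/2535031 = -3708753372800/2535031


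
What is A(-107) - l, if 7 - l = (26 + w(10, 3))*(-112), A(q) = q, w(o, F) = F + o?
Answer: -4482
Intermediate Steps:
l = 4375 (l = 7 - (26 + (3 + 10))*(-112) = 7 - (26 + 13)*(-112) = 7 - 39*(-112) = 7 - 1*(-4368) = 7 + 4368 = 4375)
A(-107) - l = -107 - 1*4375 = -107 - 4375 = -4482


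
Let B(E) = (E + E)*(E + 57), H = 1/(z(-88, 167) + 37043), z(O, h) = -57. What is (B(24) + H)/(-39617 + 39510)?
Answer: -143801569/3957502 ≈ -36.336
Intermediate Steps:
H = 1/36986 (H = 1/(-57 + 37043) = 1/36986 ≈ 2.7037e-5)
B(E) = 2*E*(57 + E) (B(E) = (2*E)*(57 + E) = 2*E*(57 + E))
(B(24) + H)/(-39617 + 39510) = (2*24*(57 + 24) + 1/36986)/(-39617 + 39510) = (2*24*81 + 1/36986)/(-107) = (3888 + 1/36986)*(-1/107) = (143801569/36986)*(-1/107) = -143801569/3957502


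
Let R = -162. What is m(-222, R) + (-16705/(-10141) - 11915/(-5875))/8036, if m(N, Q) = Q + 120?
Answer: -2010819753111/47877182150 ≈ -42.000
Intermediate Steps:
m(N, Q) = 120 + Q
m(-222, R) + (-16705/(-10141) - 11915/(-5875))/8036 = (120 - 162) + (-16705/(-10141) - 11915/(-5875))/8036 = -42 + (-16705*(-1/10141) - 11915*(-1/5875))*(1/8036) = -42 + (16705/10141 + 2383/1175)*(1/8036) = -42 + (43794378/11915675)*(1/8036) = -42 + 21897189/47877182150 = -2010819753111/47877182150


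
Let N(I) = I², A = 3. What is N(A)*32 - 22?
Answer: 266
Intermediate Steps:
N(A)*32 - 22 = 3²*32 - 22 = 9*32 - 22 = 288 - 22 = 266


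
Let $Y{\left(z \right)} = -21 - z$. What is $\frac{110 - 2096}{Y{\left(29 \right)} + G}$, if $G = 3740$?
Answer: $- \frac{331}{615} \approx -0.53821$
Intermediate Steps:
$\frac{110 - 2096}{Y{\left(29 \right)} + G} = \frac{110 - 2096}{\left(-21 - 29\right) + 3740} = - \frac{1986}{\left(-21 - 29\right) + 3740} = - \frac{1986}{-50 + 3740} = - \frac{1986}{3690} = \left(-1986\right) \frac{1}{3690} = - \frac{331}{615}$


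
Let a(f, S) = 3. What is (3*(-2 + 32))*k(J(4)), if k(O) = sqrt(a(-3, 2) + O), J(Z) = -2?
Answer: 90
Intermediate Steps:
k(O) = sqrt(3 + O)
(3*(-2 + 32))*k(J(4)) = (3*(-2 + 32))*sqrt(3 - 2) = (3*30)*sqrt(1) = 90*1 = 90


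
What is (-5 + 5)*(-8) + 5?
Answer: 5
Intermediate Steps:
(-5 + 5)*(-8) + 5 = 0*(-8) + 5 = 0 + 5 = 5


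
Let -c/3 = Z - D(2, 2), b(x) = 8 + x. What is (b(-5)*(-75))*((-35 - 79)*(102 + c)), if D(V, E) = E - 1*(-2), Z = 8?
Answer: 2308500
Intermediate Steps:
D(V, E) = 2 + E (D(V, E) = E + 2 = 2 + E)
c = -12 (c = -3*(8 - (2 + 2)) = -3*(8 - 1*4) = -3*(8 - 4) = -3*4 = -12)
(b(-5)*(-75))*((-35 - 79)*(102 + c)) = ((8 - 5)*(-75))*((-35 - 79)*(102 - 12)) = (3*(-75))*(-114*90) = -225*(-10260) = 2308500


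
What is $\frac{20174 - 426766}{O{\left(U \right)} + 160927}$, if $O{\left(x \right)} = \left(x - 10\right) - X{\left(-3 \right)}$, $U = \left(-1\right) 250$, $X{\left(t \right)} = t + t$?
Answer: $- \frac{406592}{160673} \approx -2.5306$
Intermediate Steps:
$X{\left(t \right)} = 2 t$
$U = -250$
$O{\left(x \right)} = -4 + x$ ($O{\left(x \right)} = \left(x - 10\right) - 2 \left(-3\right) = \left(x - 10\right) - -6 = \left(-10 + x\right) + 6 = -4 + x$)
$\frac{20174 - 426766}{O{\left(U \right)} + 160927} = \frac{20174 - 426766}{\left(-4 - 250\right) + 160927} = - \frac{406592}{-254 + 160927} = - \frac{406592}{160673}$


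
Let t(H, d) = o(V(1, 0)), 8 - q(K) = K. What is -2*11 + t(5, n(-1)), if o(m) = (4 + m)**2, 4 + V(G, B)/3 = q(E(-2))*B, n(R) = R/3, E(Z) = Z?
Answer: 42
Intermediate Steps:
n(R) = R/3 (n(R) = R*(1/3) = R/3)
q(K) = 8 - K
V(G, B) = -12 + 30*B (V(G, B) = -12 + 3*((8 - 1*(-2))*B) = -12 + 3*((8 + 2)*B) = -12 + 3*(10*B) = -12 + 30*B)
t(H, d) = 64 (t(H, d) = (4 + (-12 + 30*0))**2 = (4 + (-12 + 0))**2 = (4 - 12)**2 = (-8)**2 = 64)
-2*11 + t(5, n(-1)) = -2*11 + 64 = -22 + 64 = 42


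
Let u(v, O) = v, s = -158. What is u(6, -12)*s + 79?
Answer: -869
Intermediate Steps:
u(6, -12)*s + 79 = 6*(-158) + 79 = -948 + 79 = -869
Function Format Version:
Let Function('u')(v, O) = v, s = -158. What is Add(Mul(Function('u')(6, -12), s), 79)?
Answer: -869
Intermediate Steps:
Add(Mul(Function('u')(6, -12), s), 79) = Add(Mul(6, -158), 79) = Add(-948, 79) = -869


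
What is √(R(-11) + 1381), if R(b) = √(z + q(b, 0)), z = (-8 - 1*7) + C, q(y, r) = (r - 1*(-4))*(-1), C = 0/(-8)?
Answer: √(1381 + I*√19) ≈ 37.162 + 0.0586*I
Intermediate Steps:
C = 0 (C = 0*(-⅛) = 0)
q(y, r) = -4 - r (q(y, r) = (r + 4)*(-1) = (4 + r)*(-1) = -4 - r)
z = -15 (z = (-8 - 1*7) + 0 = (-8 - 7) + 0 = -15 + 0 = -15)
R(b) = I*√19 (R(b) = √(-15 + (-4 - 1*0)) = √(-15 + (-4 + 0)) = √(-15 - 4) = √(-19) = I*√19)
√(R(-11) + 1381) = √(I*√19 + 1381) = √(1381 + I*√19)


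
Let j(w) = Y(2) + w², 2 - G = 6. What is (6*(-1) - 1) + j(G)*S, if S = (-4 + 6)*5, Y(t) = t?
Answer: 173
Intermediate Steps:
G = -4 (G = 2 - 1*6 = 2 - 6 = -4)
S = 10 (S = 2*5 = 10)
j(w) = 2 + w²
(6*(-1) - 1) + j(G)*S = (6*(-1) - 1) + (2 + (-4)²)*10 = (-6 - 1) + (2 + 16)*10 = -7 + 18*10 = -7 + 180 = 173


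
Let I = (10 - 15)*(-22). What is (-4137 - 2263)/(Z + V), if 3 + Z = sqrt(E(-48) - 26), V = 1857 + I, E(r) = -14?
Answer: -1571200/482167 + 1600*I*sqrt(10)/482167 ≈ -3.2586 + 0.010494*I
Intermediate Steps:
I = 110 (I = -5*(-22) = 110)
V = 1967 (V = 1857 + 110 = 1967)
Z = -3 + 2*I*sqrt(10) (Z = -3 + sqrt(-14 - 26) = -3 + sqrt(-40) = -3 + 2*I*sqrt(10) ≈ -3.0 + 6.3246*I)
(-4137 - 2263)/(Z + V) = (-4137 - 2263)/((-3 + 2*I*sqrt(10)) + 1967) = -6400/(1964 + 2*I*sqrt(10))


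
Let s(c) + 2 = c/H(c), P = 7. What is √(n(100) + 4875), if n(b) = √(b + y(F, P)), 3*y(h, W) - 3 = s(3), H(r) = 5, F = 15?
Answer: √(1096875 + 30*√5655)/15 ≈ 69.893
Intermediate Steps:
s(c) = -2 + c/5
y(h, W) = 8/15 (y(h, W) = 1 + (-2 + (⅕)*3)/3 = 1 + (-2 + ⅗)/3 = 1 + (⅓)*(-7/5) = 1 - 7/15 = 8/15)
n(b) = √(8/15 + b) (n(b) = √(b + 8/15) = √(8/15 + b))
√(n(100) + 4875) = √(√(120 + 225*100)/15 + 4875) = √(√(120 + 22500)/15 + 4875) = √(√22620/15 + 4875) = √((2*√5655)/15 + 4875) = √(2*√5655/15 + 4875) = √(4875 + 2*√5655/15)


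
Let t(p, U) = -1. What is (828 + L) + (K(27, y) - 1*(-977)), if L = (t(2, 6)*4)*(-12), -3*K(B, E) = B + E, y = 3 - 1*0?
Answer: 1843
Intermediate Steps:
y = 3 (y = 3 + 0 = 3)
K(B, E) = -B/3 - E/3 (K(B, E) = -(B + E)/3 = -B/3 - E/3)
L = 48 (L = -1*4*(-12) = -4*(-12) = 48)
(828 + L) + (K(27, y) - 1*(-977)) = (828 + 48) + ((-⅓*27 - ⅓*3) - 1*(-977)) = 876 + ((-9 - 1) + 977) = 876 + (-10 + 977) = 876 + 967 = 1843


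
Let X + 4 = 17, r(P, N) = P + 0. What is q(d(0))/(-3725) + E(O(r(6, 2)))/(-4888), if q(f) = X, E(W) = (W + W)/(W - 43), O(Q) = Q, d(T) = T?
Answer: -576607/168422150 ≈ -0.0034236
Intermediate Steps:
r(P, N) = P
E(W) = 2*W/(-43 + W) (E(W) = (2*W)/(-43 + W) = 2*W/(-43 + W))
X = 13 (X = -4 + 17 = 13)
q(f) = 13
q(d(0))/(-3725) + E(O(r(6, 2)))/(-4888) = 13/(-3725) + (2*6/(-43 + 6))/(-4888) = 13*(-1/3725) + (2*6/(-37))*(-1/4888) = -13/3725 + (2*6*(-1/37))*(-1/4888) = -13/3725 - 12/37*(-1/4888) = -13/3725 + 3/45214 = -576607/168422150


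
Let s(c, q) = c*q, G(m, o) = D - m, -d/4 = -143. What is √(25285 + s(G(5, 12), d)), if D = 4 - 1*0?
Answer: √24713 ≈ 157.20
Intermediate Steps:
d = 572 (d = -4*(-143) = 572)
D = 4 (D = 4 + 0 = 4)
G(m, o) = 4 - m
√(25285 + s(G(5, 12), d)) = √(25285 + (4 - 1*5)*572) = √(25285 + (4 - 5)*572) = √(25285 - 1*572) = √(25285 - 572) = √24713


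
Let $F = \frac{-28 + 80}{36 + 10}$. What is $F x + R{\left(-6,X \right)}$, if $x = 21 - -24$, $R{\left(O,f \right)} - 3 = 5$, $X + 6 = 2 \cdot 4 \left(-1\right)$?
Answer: $\frac{1354}{23} \approx 58.87$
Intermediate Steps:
$X = -14$ ($X = -6 + 2 \cdot 4 \left(-1\right) = -6 + 8 \left(-1\right) = -6 - 8 = -14$)
$R{\left(O,f \right)} = 8$ ($R{\left(O,f \right)} = 3 + 5 = 8$)
$x = 45$ ($x = 21 + 24 = 45$)
$F = \frac{26}{23}$ ($F = \frac{52}{46} = 52 \cdot \frac{1}{46} = \frac{26}{23} \approx 1.1304$)
$F x + R{\left(-6,X \right)} = \frac{26}{23} \cdot 45 + 8 = \frac{1170}{23} + 8 = \frac{1354}{23}$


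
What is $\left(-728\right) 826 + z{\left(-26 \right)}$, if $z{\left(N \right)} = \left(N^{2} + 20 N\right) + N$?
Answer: $-601198$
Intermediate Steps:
$z{\left(N \right)} = N^{2} + 21 N$
$\left(-728\right) 826 + z{\left(-26 \right)} = \left(-728\right) 826 - 26 \left(21 - 26\right) = -601328 - -130 = -601328 + 130 = -601198$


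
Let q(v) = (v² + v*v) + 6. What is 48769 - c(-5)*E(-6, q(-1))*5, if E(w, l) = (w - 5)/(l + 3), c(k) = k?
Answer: 48744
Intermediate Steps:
q(v) = 6 + 2*v² (q(v) = (v² + v²) + 6 = 2*v² + 6 = 6 + 2*v²)
E(w, l) = (-5 + w)/(3 + l)
48769 - c(-5)*E(-6, q(-1))*5 = 48769 - (-5*(-5 - 6)/(3 + (6 + 2*(-1)²)))*5 = 48769 - (-5*(-11)/(3 + (6 + 2*1)))*5 = 48769 - (-5*(-11)/(3 + (6 + 2)))*5 = 48769 - (-5*(-11)/(3 + 8))*5 = 48769 - (-5*(-11)/11)*5 = 48769 - (-5*(-1))*5 = 48769 - 5*5 = 48769 - 1*25 = 48769 - 25 = 48744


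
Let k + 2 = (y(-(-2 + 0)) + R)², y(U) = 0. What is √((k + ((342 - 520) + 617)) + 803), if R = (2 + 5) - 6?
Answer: √1241 ≈ 35.228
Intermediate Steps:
R = 1 (R = 7 - 6 = 1)
k = -1 (k = -2 + (0 + 1)² = -2 + 1² = -2 + 1 = -1)
√((k + ((342 - 520) + 617)) + 803) = √((-1 + ((342 - 520) + 617)) + 803) = √((-1 + (-178 + 617)) + 803) = √((-1 + 439) + 803) = √(438 + 803) = √1241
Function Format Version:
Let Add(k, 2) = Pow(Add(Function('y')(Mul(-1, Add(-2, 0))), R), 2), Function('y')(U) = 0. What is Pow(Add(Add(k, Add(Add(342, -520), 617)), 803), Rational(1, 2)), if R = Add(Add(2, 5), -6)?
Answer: Pow(1241, Rational(1, 2)) ≈ 35.228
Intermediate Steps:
R = 1 (R = Add(7, -6) = 1)
k = -1 (k = Add(-2, Pow(Add(0, 1), 2)) = Add(-2, Pow(1, 2)) = Add(-2, 1) = -1)
Pow(Add(Add(k, Add(Add(342, -520), 617)), 803), Rational(1, 2)) = Pow(Add(Add(-1, Add(Add(342, -520), 617)), 803), Rational(1, 2)) = Pow(Add(Add(-1, Add(-178, 617)), 803), Rational(1, 2)) = Pow(Add(Add(-1, 439), 803), Rational(1, 2)) = Pow(Add(438, 803), Rational(1, 2)) = Pow(1241, Rational(1, 2))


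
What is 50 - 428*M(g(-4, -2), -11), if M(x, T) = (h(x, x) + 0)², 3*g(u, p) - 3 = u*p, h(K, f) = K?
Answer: -51338/9 ≈ -5704.2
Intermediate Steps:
g(u, p) = 1 + p*u/3 (g(u, p) = 1 + (u*p)/3 = 1 + (p*u)/3 = 1 + p*u/3)
M(x, T) = x² (M(x, T) = (x + 0)² = x²)
50 - 428*M(g(-4, -2), -11) = 50 - 428*(1 + (⅓)*(-2)*(-4))² = 50 - 428*(1 + 8/3)² = 50 - 428*(11/3)² = 50 - 428*121/9 = 50 - 51788/9 = -51338/9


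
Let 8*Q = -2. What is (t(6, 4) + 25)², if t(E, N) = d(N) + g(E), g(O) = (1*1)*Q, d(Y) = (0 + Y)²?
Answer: 26569/16 ≈ 1660.6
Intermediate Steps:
Q = -¼ (Q = (⅛)*(-2) = -¼ ≈ -0.25000)
d(Y) = Y²
g(O) = -¼ (g(O) = (1*1)*(-¼) = 1*(-¼) = -¼)
t(E, N) = -¼ + N² (t(E, N) = N² - ¼ = -¼ + N²)
(t(6, 4) + 25)² = ((-¼ + 4²) + 25)² = ((-¼ + 16) + 25)² = (63/4 + 25)² = (163/4)² = 26569/16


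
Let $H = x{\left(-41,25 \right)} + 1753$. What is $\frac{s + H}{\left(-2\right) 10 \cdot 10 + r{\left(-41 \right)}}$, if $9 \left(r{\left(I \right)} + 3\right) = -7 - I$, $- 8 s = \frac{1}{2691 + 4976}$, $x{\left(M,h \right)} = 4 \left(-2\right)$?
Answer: $- \frac{963281871}{109975448} \approx -8.7591$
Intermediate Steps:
$x{\left(M,h \right)} = -8$
$s = - \frac{1}{61336}$ ($s = - \frac{1}{8 \left(2691 + 4976\right)} = - \frac{1}{8 \cdot 7667} = \left(- \frac{1}{8}\right) \frac{1}{7667} = - \frac{1}{61336} \approx -1.6304 \cdot 10^{-5}$)
$r{\left(I \right)} = - \frac{34}{9} - \frac{I}{9}$ ($r{\left(I \right)} = -3 + \frac{-7 - I}{9} = -3 - \left(\frac{7}{9} + \frac{I}{9}\right) = - \frac{34}{9} - \frac{I}{9}$)
$H = 1745$ ($H = -8 + 1753 = 1745$)
$\frac{s + H}{\left(-2\right) 10 \cdot 10 + r{\left(-41 \right)}} = \frac{- \frac{1}{61336} + 1745}{\left(-2\right) 10 \cdot 10 - - \frac{7}{9}} = \frac{107031319}{61336 \left(\left(-20\right) 10 + \left(- \frac{34}{9} + \frac{41}{9}\right)\right)} = \frac{107031319}{61336 \left(-200 + \frac{7}{9}\right)} = \frac{107031319}{61336 \left(- \frac{1793}{9}\right)} = \frac{107031319}{61336} \left(- \frac{9}{1793}\right) = - \frac{963281871}{109975448}$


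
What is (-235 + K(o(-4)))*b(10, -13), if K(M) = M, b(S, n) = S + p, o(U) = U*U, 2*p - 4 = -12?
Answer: -1314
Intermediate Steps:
p = -4 (p = 2 + (1/2)*(-12) = 2 - 6 = -4)
o(U) = U**2
b(S, n) = -4 + S (b(S, n) = S - 4 = -4 + S)
(-235 + K(o(-4)))*b(10, -13) = (-235 + (-4)**2)*(-4 + 10) = (-235 + 16)*6 = -219*6 = -1314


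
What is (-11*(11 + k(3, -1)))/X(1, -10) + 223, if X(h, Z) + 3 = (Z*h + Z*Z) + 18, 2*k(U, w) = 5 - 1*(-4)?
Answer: 46489/210 ≈ 221.38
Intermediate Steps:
k(U, w) = 9/2 (k(U, w) = (5 - 1*(-4))/2 = (5 + 4)/2 = (½)*9 = 9/2)
X(h, Z) = 15 + Z² + Z*h (X(h, Z) = -3 + ((Z*h + Z*Z) + 18) = -3 + ((Z*h + Z²) + 18) = -3 + ((Z² + Z*h) + 18) = -3 + (18 + Z² + Z*h) = 15 + Z² + Z*h)
(-11*(11 + k(3, -1)))/X(1, -10) + 223 = (-11*(11 + 9/2))/(15 + (-10)² - 10*1) + 223 = (-11*31/2)/(15 + 100 - 10) + 223 = -341/2/105 + 223 = (1/105)*(-341/2) + 223 = -341/210 + 223 = 46489/210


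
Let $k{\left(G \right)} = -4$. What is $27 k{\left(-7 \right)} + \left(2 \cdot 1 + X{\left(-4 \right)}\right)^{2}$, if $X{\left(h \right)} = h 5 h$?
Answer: $6616$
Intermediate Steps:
$X{\left(h \right)} = 5 h^{2}$ ($X{\left(h \right)} = 5 h h = 5 h^{2}$)
$27 k{\left(-7 \right)} + \left(2 \cdot 1 + X{\left(-4 \right)}\right)^{2} = 27 \left(-4\right) + \left(2 \cdot 1 + 5 \left(-4\right)^{2}\right)^{2} = -108 + \left(2 + 5 \cdot 16\right)^{2} = -108 + \left(2 + 80\right)^{2} = -108 + 82^{2} = -108 + 6724 = 6616$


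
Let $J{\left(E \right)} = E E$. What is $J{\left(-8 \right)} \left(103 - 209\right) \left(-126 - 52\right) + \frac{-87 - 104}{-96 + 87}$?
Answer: $\frac{10868159}{9} \approx 1.2076 \cdot 10^{6}$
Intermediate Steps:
$J{\left(E \right)} = E^{2}$
$J{\left(-8 \right)} \left(103 - 209\right) \left(-126 - 52\right) + \frac{-87 - 104}{-96 + 87} = \left(-8\right)^{2} \left(103 - 209\right) \left(-126 - 52\right) + \frac{-87 - 104}{-96 + 87} = 64 \left(\left(-106\right) \left(-178\right)\right) - \frac{191}{-9} = 64 \cdot 18868 - - \frac{191}{9} = 1207552 + \frac{191}{9} = \frac{10868159}{9}$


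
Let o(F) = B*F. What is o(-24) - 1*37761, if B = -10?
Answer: -37521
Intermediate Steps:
o(F) = -10*F
o(-24) - 1*37761 = -10*(-24) - 1*37761 = 240 - 37761 = -37521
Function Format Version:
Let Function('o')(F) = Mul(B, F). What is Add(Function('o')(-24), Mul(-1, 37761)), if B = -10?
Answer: -37521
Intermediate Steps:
Function('o')(F) = Mul(-10, F)
Add(Function('o')(-24), Mul(-1, 37761)) = Add(Mul(-10, -24), Mul(-1, 37761)) = Add(240, -37761) = -37521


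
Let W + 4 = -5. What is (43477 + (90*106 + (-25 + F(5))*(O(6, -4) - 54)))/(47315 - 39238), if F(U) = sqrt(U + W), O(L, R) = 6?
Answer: 54217/8077 - 96*I/8077 ≈ 6.7125 - 0.011886*I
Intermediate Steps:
W = -9 (W = -4 - 5 = -9)
F(U) = sqrt(-9 + U) (F(U) = sqrt(U - 9) = sqrt(-9 + U))
(43477 + (90*106 + (-25 + F(5))*(O(6, -4) - 54)))/(47315 - 39238) = (43477 + (90*106 + (-25 + sqrt(-9 + 5))*(6 - 54)))/(47315 - 39238) = (43477 + (9540 + (-25 + sqrt(-4))*(-48)))/8077 = (43477 + (9540 + (-25 + 2*I)*(-48)))*(1/8077) = (43477 + (9540 + (1200 - 96*I)))*(1/8077) = (43477 + (10740 - 96*I))*(1/8077) = (54217 - 96*I)*(1/8077) = 54217/8077 - 96*I/8077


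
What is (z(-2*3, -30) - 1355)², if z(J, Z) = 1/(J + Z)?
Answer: 2379585961/1296 ≈ 1.8361e+6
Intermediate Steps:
(z(-2*3, -30) - 1355)² = (1/(-2*3 - 30) - 1355)² = (1/(-6 - 30) - 1355)² = (1/(-36) - 1355)² = (-1/36 - 1355)² = (-48781/36)² = 2379585961/1296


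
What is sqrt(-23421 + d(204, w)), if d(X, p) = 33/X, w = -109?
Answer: I*sqrt(27074489)/34 ≈ 153.04*I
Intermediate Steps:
sqrt(-23421 + d(204, w)) = sqrt(-23421 + 33/204) = sqrt(-23421 + 33*(1/204)) = sqrt(-23421 + 11/68) = sqrt(-1592617/68) = I*sqrt(27074489)/34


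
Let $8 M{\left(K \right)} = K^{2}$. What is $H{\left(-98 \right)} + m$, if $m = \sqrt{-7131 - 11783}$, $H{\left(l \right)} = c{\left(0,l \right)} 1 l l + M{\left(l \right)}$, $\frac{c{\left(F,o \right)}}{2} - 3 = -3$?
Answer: $\frac{2401}{2} + 7 i \sqrt{386} \approx 1200.5 + 137.53 i$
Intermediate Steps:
$c{\left(F,o \right)} = 0$ ($c{\left(F,o \right)} = 6 + 2 \left(-3\right) = 6 - 6 = 0$)
$M{\left(K \right)} = \frac{K^{2}}{8}$
$H{\left(l \right)} = \frac{l^{2}}{8}$ ($H{\left(l \right)} = 0 \cdot 1 l l + \frac{l^{2}}{8} = 0 l l + \frac{l^{2}}{8} = 0 l + \frac{l^{2}}{8} = 0 + \frac{l^{2}}{8} = \frac{l^{2}}{8}$)
$m = 7 i \sqrt{386}$ ($m = \sqrt{-18914} = 7 i \sqrt{386} \approx 137.53 i$)
$H{\left(-98 \right)} + m = \frac{\left(-98\right)^{2}}{8} + 7 i \sqrt{386} = \frac{1}{8} \cdot 9604 + 7 i \sqrt{386} = \frac{2401}{2} + 7 i \sqrt{386}$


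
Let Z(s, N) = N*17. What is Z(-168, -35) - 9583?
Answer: -10178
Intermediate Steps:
Z(s, N) = 17*N
Z(-168, -35) - 9583 = 17*(-35) - 9583 = -595 - 9583 = -10178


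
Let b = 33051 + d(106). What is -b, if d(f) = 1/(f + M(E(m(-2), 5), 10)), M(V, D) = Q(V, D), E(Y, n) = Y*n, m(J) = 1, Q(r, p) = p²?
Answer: -6808507/206 ≈ -33051.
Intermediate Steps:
M(V, D) = D²
d(f) = 1/(100 + f) (d(f) = 1/(f + 10²) = 1/(f + 100) = 1/(100 + f))
b = 6808507/206 (b = 33051 + 1/(100 + 106) = 33051 + 1/206 = 6808507/206 ≈ 33051.)
-b = -1*6808507/206 = -6808507/206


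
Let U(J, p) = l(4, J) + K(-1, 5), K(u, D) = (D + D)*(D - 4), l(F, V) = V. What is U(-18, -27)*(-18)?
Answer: 144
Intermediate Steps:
K(u, D) = 2*D*(-4 + D) (K(u, D) = (2*D)*(-4 + D) = 2*D*(-4 + D))
U(J, p) = 10 + J (U(J, p) = J + 2*5*(-4 + 5) = J + 2*5*1 = J + 10 = 10 + J)
U(-18, -27)*(-18) = (10 - 18)*(-18) = -8*(-18) = 144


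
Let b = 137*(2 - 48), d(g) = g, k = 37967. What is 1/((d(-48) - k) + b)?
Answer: -1/44317 ≈ -2.2565e-5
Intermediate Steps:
b = -6302 (b = 137*(-46) = -6302)
1/((d(-48) - k) + b) = 1/((-48 - 1*37967) - 6302) = 1/((-48 - 37967) - 6302) = 1/(-38015 - 6302) = 1/(-44317) = -1/44317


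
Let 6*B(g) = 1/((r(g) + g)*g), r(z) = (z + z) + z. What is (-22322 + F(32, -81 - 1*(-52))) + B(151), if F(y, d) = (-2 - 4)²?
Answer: -12195434063/547224 ≈ -22286.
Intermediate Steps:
r(z) = 3*z (r(z) = 2*z + z = 3*z)
F(y, d) = 36 (F(y, d) = (-6)² = 36)
B(g) = 1/(24*g²) (B(g) = (1/((3*g + g)*g))/6 = (1/(((4*g))*g))/6 = ((1/(4*g))/g)/6 = (1/(4*g²))/6 = 1/(24*g²))
(-22322 + F(32, -81 - 1*(-52))) + B(151) = (-22322 + 36) + (1/24)/151² = -22286 + (1/24)*(1/22801) = -22286 + 1/547224 = -12195434063/547224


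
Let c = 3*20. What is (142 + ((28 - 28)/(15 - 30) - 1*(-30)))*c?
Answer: 10320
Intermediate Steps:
c = 60
(142 + ((28 - 28)/(15 - 30) - 1*(-30)))*c = (142 + ((28 - 28)/(15 - 30) - 1*(-30)))*60 = (142 + (0/(-15) + 30))*60 = (142 + (0*(-1/15) + 30))*60 = (142 + (0 + 30))*60 = (142 + 30)*60 = 172*60 = 10320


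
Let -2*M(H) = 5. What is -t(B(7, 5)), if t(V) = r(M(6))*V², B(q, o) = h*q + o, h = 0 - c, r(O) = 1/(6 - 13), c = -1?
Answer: 144/7 ≈ 20.571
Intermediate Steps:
M(H) = -5/2 (M(H) = -½*5 = -5/2)
r(O) = -⅐ (r(O) = 1/(-7) = -⅐)
h = 1 (h = 0 - 1*(-1) = 0 + 1 = 1)
B(q, o) = o + q (B(q, o) = 1*q + o = q + o = o + q)
t(V) = -V²/7
-t(B(7, 5)) = -(-1)*(5 + 7)²/7 = -(-1)*12²/7 = -(-1)*144/7 = -1*(-144/7) = 144/7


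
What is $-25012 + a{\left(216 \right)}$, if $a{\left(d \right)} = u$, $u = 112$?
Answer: $-24900$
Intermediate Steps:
$a{\left(d \right)} = 112$
$-25012 + a{\left(216 \right)} = -25012 + 112 = -24900$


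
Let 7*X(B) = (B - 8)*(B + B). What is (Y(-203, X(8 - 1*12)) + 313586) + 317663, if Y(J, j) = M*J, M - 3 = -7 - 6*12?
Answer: 646677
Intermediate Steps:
X(B) = 2*B*(-8 + B)/7 (X(B) = ((B - 8)*(B + B))/7 = ((-8 + B)*(2*B))/7 = (2*B*(-8 + B))/7 = 2*B*(-8 + B)/7)
M = -76 (M = 3 + (-7 - 6*12) = 3 + (-7 - 72) = 3 - 79 = -76)
Y(J, j) = -76*J
(Y(-203, X(8 - 1*12)) + 313586) + 317663 = (-76*(-203) + 313586) + 317663 = (15428 + 313586) + 317663 = 329014 + 317663 = 646677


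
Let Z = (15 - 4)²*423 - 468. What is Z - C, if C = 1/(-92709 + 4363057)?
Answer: 216570698819/4270348 ≈ 50715.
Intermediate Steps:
C = 1/4270348 ≈ 2.3417e-7
Z = 50715 (Z = 11²*423 - 468 = 121*423 - 468 = 51183 - 468 = 50715)
Z - C = 50715 - 1*1/4270348 = 50715 - 1/4270348 = 216570698819/4270348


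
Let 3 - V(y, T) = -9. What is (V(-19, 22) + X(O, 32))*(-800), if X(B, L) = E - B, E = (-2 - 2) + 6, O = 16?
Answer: 1600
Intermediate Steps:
V(y, T) = 12 (V(y, T) = 3 - 1*(-9) = 3 + 9 = 12)
E = 2 (E = -4 + 6 = 2)
X(B, L) = 2 - B
(V(-19, 22) + X(O, 32))*(-800) = (12 + (2 - 1*16))*(-800) = (12 + (2 - 16))*(-800) = (12 - 14)*(-800) = -2*(-800) = 1600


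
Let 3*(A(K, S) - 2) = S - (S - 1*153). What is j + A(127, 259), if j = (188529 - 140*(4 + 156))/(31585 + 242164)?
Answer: 14674826/273749 ≈ 53.607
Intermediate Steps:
A(K, S) = 53 (A(K, S) = 2 + (S - (S - 1*153))/3 = 2 + (S - (S - 153))/3 = 2 + (S - (-153 + S))/3 = 2 + (S + (153 - S))/3 = 2 + (⅓)*153 = 2 + 51 = 53)
j = 166129/273749 (j = (188529 - 140*160)/273749 = (188529 - 22400)*(1/273749) = 166129*(1/273749) = 166129/273749 ≈ 0.60687)
j + A(127, 259) = 166129/273749 + 53 = 14674826/273749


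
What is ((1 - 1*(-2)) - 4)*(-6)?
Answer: 6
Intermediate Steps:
((1 - 1*(-2)) - 4)*(-6) = ((1 + 2) - 4)*(-6) = (3 - 4)*(-6) = -1*(-6) = 6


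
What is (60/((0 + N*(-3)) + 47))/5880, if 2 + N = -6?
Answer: 1/6958 ≈ 0.00014372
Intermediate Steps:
N = -8 (N = -2 - 6 = -8)
(60/((0 + N*(-3)) + 47))/5880 = (60/((0 - 8*(-3)) + 47))/5880 = (60/((0 + 24) + 47))*(1/5880) = (60/(24 + 47))*(1/5880) = (60/71)*(1/5880) = 1/6958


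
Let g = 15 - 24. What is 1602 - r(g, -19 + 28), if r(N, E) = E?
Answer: 1593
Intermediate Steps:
g = -9
1602 - r(g, -19 + 28) = 1602 - (-19 + 28) = 1602 - 1*9 = 1602 - 9 = 1593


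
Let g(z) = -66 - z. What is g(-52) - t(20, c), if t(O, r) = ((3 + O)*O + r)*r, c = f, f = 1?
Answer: -475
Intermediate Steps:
c = 1
t(O, r) = r*(r + O*(3 + O)) (t(O, r) = (O*(3 + O) + r)*r = (r + O*(3 + O))*r = r*(r + O*(3 + O)))
g(-52) - t(20, c) = (-66 - 1*(-52)) - (1 + 20² + 3*20) = (-66 + 52) - (1 + 400 + 60) = -14 - 461 = -475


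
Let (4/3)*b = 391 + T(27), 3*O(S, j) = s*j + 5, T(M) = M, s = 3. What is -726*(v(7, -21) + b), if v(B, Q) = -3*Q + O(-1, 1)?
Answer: -275275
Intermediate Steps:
O(S, j) = 5/3 + j (O(S, j) = (3*j + 5)/3 = (5 + 3*j)/3 = 5/3 + j)
v(B, Q) = 8/3 - 3*Q (v(B, Q) = -3*Q + (5/3 + 1) = -3*Q + 8/3 = 8/3 - 3*Q)
b = 627/2 (b = 3*(391 + 27)/4 = (¾)*418 = 627/2 ≈ 313.50)
-726*(v(7, -21) + b) = -726*((8/3 - 3*(-21)) + 627/2) = -726*((8/3 + 63) + 627/2) = -726*(197/3 + 627/2) = -726*2275/6 = -275275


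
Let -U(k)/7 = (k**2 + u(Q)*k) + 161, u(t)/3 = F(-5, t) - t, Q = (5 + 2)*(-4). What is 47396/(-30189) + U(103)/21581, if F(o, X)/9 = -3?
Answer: -480585799/93072687 ≈ -5.1636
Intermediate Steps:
F(o, X) = -27 (F(o, X) = 9*(-3) = -27)
Q = -28 (Q = 7*(-4) = -28)
u(t) = -81 - 3*t (u(t) = 3*(-27 - t) = -81 - 3*t)
U(k) = -1127 - 21*k - 7*k**2 (U(k) = -7*((k**2 + (-81 - 3*(-28))*k) + 161) = -7*((k**2 + (-81 + 84)*k) + 161) = -7*((k**2 + 3*k) + 161) = -7*(161 + k**2 + 3*k) = -1127 - 21*k - 7*k**2)
47396/(-30189) + U(103)/21581 = 47396/(-30189) + (-1127 - 21*103 - 7*103**2)/21581 = 47396*(-1/30189) + (-1127 - 2163 - 7*10609)*(1/21581) = -47396/30189 + (-1127 - 2163 - 74263)*(1/21581) = -47396/30189 - 77553*1/21581 = -47396/30189 - 11079/3083 = -480585799/93072687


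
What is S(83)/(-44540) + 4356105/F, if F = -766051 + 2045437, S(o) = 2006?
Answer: 469251148/139666305 ≈ 3.3598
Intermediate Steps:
F = 1279386
S(83)/(-44540) + 4356105/F = 2006/(-44540) + 4356105/1279386 = 2006*(-1/44540) + 4356105*(1/1279386) = -59/1310 + 1452035/426462 = 469251148/139666305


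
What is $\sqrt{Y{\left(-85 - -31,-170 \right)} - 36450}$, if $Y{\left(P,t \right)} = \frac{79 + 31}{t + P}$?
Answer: $\frac{i \sqrt{28577185}}{28} \approx 190.92 i$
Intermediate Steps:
$Y{\left(P,t \right)} = \frac{110}{P + t}$
$\sqrt{Y{\left(-85 - -31,-170 \right)} - 36450} = \sqrt{\frac{110}{\left(-85 - -31\right) - 170} - 36450} = \sqrt{\frac{110}{\left(-85 + 31\right) - 170} - 36450} = \sqrt{\frac{110}{-54 - 170} - 36450} = \sqrt{\frac{110}{-224} - 36450} = \sqrt{110 \left(- \frac{1}{224}\right) - 36450} = \sqrt{- \frac{55}{112} - 36450} = \sqrt{- \frac{4082455}{112}} = \frac{i \sqrt{28577185}}{28}$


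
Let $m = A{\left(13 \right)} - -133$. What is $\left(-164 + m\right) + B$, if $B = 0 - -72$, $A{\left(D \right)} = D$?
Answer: $54$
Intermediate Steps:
$B = 72$ ($B = 0 + 72 = 72$)
$m = 146$ ($m = 13 - -133 = 13 + 133 = 146$)
$\left(-164 + m\right) + B = \left(-164 + 146\right) + 72 = -18 + 72 = 54$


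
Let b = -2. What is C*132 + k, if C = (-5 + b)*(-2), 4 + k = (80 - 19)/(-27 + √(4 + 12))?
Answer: 42351/23 ≈ 1841.3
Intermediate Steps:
k = -153/23 (k = -4 + (80 - 19)/(-27 + √(4 + 12)) = -4 + 61/(-27 + √16) = -4 + 61/(-27 + 4) = -4 + 61/(-23) = -4 + 61*(-1/23) = -4 - 61/23 = -153/23 ≈ -6.6522)
C = 14 (C = (-5 - 2)*(-2) = -7*(-2) = 14)
C*132 + k = 14*132 - 153/23 = 1848 - 153/23 = 42351/23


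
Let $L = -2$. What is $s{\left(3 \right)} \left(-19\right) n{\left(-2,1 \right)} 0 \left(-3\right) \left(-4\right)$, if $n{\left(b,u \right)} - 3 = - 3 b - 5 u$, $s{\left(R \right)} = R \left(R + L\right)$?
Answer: $0$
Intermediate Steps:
$s{\left(R \right)} = R \left(-2 + R\right)$ ($s{\left(R \right)} = R \left(R - 2\right) = R \left(-2 + R\right)$)
$n{\left(b,u \right)} = 3 - 5 u - 3 b$ ($n{\left(b,u \right)} = 3 - \left(3 b + 5 u\right) = 3 - 5 u - 3 b$)
$s{\left(3 \right)} \left(-19\right) n{\left(-2,1 \right)} 0 \left(-3\right) \left(-4\right) = 3 \left(-2 + 3\right) \left(-19\right) \left(3 - 5 - -6\right) 0 \left(-3\right) \left(-4\right) = 3 \cdot 1 \left(-19\right) \left(3 - 5 + 6\right) 0 \left(-4\right) = 3 \left(-19\right) 4 \cdot 0 \left(-4\right) = - 57 \cdot 0 \left(-4\right) = \left(-57\right) 0 = 0$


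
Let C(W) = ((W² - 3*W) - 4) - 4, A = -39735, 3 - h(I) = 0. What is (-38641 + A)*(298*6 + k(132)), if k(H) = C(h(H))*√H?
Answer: -140136288 + 1254016*√33 ≈ -1.3293e+8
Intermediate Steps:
h(I) = 3 (h(I) = 3 - 1*0 = 3 + 0 = 3)
C(W) = -8 + W² - 3*W (C(W) = (-4 + W² - 3*W) - 4 = -8 + W² - 3*W)
k(H) = -8*√H (k(H) = (-8 + 3² - 3*3)*√H = (-8 + 9 - 9)*√H = -8*√H)
(-38641 + A)*(298*6 + k(132)) = (-38641 - 39735)*(298*6 - 16*√33) = -78376*(1788 - 16*√33) = -140136288 + 1254016*√33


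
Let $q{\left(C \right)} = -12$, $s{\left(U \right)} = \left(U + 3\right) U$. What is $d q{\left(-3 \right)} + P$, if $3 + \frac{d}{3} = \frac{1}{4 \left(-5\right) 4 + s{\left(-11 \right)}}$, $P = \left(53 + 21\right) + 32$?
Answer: $\frac{419}{2} \approx 209.5$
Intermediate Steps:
$s{\left(U \right)} = U \left(3 + U\right)$ ($s{\left(U \right)} = \left(3 + U\right) U = U \left(3 + U\right)$)
$P = 106$ ($P = 74 + 32 = 106$)
$d = - \frac{69}{8}$ ($d = -9 + \frac{3}{4 \left(-5\right) 4 - 11 \left(3 - 11\right)} = -9 + \frac{3}{\left(-20\right) 4 - -88} = -9 + \frac{3}{-80 + 88} = -9 + \frac{3}{8} = - \frac{69}{8} \approx -8.625$)
$d q{\left(-3 \right)} + P = \left(- \frac{69}{8}\right) \left(-12\right) + 106 = \frac{207}{2} + 106 = \frac{419}{2}$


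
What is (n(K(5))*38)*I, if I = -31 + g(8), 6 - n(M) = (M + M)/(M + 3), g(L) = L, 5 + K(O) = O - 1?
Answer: -6118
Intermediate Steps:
K(O) = -6 + O (K(O) = -5 + (O - 1) = -5 + (-1 + O) = -6 + O)
n(M) = 6 - 2*M/(3 + M) (n(M) = 6 - (M + M)/(M + 3) = 6 - 2*M/(3 + M))
I = -23 (I = -31 + 8 = -23)
(n(K(5))*38)*I = ((2*(9 + 2*(-6 + 5))/(3 + (-6 + 5)))*38)*(-23) = ((2*(9 + 2*(-1))/(3 - 1))*38)*(-23) = ((2*(9 - 2)/2)*38)*(-23) = ((2*(½)*7)*38)*(-23) = (7*38)*(-23) = 266*(-23) = -6118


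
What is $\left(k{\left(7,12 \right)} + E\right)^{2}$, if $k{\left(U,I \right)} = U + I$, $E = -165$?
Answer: $21316$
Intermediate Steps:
$k{\left(U,I \right)} = I + U$
$\left(k{\left(7,12 \right)} + E\right)^{2} = \left(\left(12 + 7\right) - 165\right)^{2} = \left(19 - 165\right)^{2} = \left(-146\right)^{2} = 21316$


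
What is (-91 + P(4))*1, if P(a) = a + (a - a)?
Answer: -87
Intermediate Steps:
P(a) = a (P(a) = a + 0 = a)
(-91 + P(4))*1 = (-91 + 4)*1 = -87*1 = -87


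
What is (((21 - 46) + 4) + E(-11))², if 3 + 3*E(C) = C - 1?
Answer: 676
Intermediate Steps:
E(C) = -4/3 + C/3 (E(C) = -1 + (C - 1)/3 = -1 + (-1 + C)/3 = -1 + (-⅓ + C/3) = -4/3 + C/3)
(((21 - 46) + 4) + E(-11))² = (((21 - 46) + 4) + (-4/3 + (⅓)*(-11)))² = ((-25 + 4) + (-4/3 - 11/3))² = (-21 - 5)² = (-26)² = 676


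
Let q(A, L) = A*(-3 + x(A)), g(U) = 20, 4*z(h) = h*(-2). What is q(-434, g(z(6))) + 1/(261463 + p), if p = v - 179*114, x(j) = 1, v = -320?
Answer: 208959717/240737 ≈ 868.00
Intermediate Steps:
z(h) = -h/2 (z(h) = (h*(-2))/4 = (-2*h)/4 = -h/2)
q(A, L) = -2*A (q(A, L) = A*(-3 + 1) = A*(-2) = -2*A)
p = -20726 (p = -320 - 179*114 = -320 - 20406 = -20726)
q(-434, g(z(6))) + 1/(261463 + p) = -2*(-434) + 1/(261463 - 20726) = 868 + 1/240737 = 208959717/240737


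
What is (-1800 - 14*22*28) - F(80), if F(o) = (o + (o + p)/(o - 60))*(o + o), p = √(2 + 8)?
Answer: -23864 - 8*√10 ≈ -23889.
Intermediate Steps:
p = √10 ≈ 3.1623
F(o) = 2*o*(o + (o + √10)/(-60 + o)) (F(o) = (o + (o + √10)/(o - 60))*(o + o) = (o + (o + √10)/(-60 + o))*(2*o) = 2*o*(o + (o + √10)/(-60 + o)))
(-1800 - 14*22*28) - F(80) = (-1800 - 14*22*28) - 2*80*(√10 + 80² - 59*80)/(-60 + 80) = (-1800 - 308*28) - 2*80*(√10 + 6400 - 4720)/20 = (-1800 - 8624) - 2*80*(1680 + √10)/20 = -10424 - (13440 + 8*√10) = -10424 + (-13440 - 8*√10) = -23864 - 8*√10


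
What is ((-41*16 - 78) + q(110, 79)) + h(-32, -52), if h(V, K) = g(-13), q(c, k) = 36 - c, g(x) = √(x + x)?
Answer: -808 + I*√26 ≈ -808.0 + 5.099*I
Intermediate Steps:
g(x) = √2*√x (g(x) = √(2*x) = √2*√x)
h(V, K) = I*√26 (h(V, K) = √2*√(-13) = √2*(I*√13) = I*√26)
((-41*16 - 78) + q(110, 79)) + h(-32, -52) = ((-41*16 - 78) + (36 - 1*110)) + I*√26 = ((-656 - 78) + (36 - 110)) + I*√26 = (-734 - 74) + I*√26 = -808 + I*√26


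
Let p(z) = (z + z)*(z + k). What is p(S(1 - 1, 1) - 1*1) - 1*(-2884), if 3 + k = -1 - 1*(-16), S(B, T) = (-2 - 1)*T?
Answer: 2820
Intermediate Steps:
S(B, T) = -3*T
k = 12 (k = -3 + (-1 - 1*(-16)) = -3 + (-1 + 16) = -3 + 15 = 12)
p(z) = 2*z*(12 + z) (p(z) = (z + z)*(z + 12) = (2*z)*(12 + z) = 2*z*(12 + z))
p(S(1 - 1, 1) - 1*1) - 1*(-2884) = 2*(-3*1 - 1*1)*(12 + (-3*1 - 1*1)) - 1*(-2884) = 2*(-3 - 1)*(12 + (-3 - 1)) + 2884 = 2*(-4)*(12 - 4) + 2884 = 2*(-4)*8 + 2884 = -64 + 2884 = 2820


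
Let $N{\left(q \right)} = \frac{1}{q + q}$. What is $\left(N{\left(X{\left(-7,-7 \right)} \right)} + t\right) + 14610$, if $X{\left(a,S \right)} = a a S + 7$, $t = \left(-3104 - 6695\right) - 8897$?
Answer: $- \frac{2745793}{672} \approx -4086.0$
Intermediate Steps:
$t = -18696$ ($t = -9799 - 8897 = -18696$)
$X{\left(a,S \right)} = 7 + S a^{2}$ ($X{\left(a,S \right)} = a^{2} S + 7 = S a^{2} + 7 = 7 + S a^{2}$)
$N{\left(q \right)} = \frac{1}{2 q}$
$\left(N{\left(X{\left(-7,-7 \right)} \right)} + t\right) + 14610 = \left(\frac{1}{2 \left(7 - 7 \left(-7\right)^{2}\right)} - 18696\right) + 14610 = \left(\frac{1}{2 \left(7 - 343\right)} - 18696\right) + 14610 = \left(\frac{1}{2 \left(-336\right)} - 18696\right) + 14610 = \left(\frac{1}{2} \left(- \frac{1}{336}\right) - 18696\right) + 14610 = \left(- \frac{1}{672} - 18696\right) + 14610 = - \frac{12563713}{672} + 14610 = - \frac{2745793}{672}$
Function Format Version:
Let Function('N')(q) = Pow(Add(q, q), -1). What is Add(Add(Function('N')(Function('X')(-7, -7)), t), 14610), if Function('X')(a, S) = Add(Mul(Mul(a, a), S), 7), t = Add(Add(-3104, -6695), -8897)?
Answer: Rational(-2745793, 672) ≈ -4086.0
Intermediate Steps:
t = -18696 (t = Add(-9799, -8897) = -18696)
Function('X')(a, S) = Add(7, Mul(S, Pow(a, 2))) (Function('X')(a, S) = Add(Mul(Pow(a, 2), S), 7) = Add(Mul(S, Pow(a, 2)), 7) = Add(7, Mul(S, Pow(a, 2))))
Function('N')(q) = Mul(Rational(1, 2), Pow(q, -1)) (Function('N')(q) = Pow(Mul(2, q), -1) = Mul(Rational(1, 2), Pow(q, -1)))
Add(Add(Function('N')(Function('X')(-7, -7)), t), 14610) = Add(Add(Mul(Rational(1, 2), Pow(Add(7, Mul(-7, Pow(-7, 2))), -1)), -18696), 14610) = Add(Add(Mul(Rational(1, 2), Pow(Add(7, Mul(-7, 49)), -1)), -18696), 14610) = Add(Add(Mul(Rational(1, 2), Pow(Add(7, -343), -1)), -18696), 14610) = Add(Add(Mul(Rational(1, 2), Pow(-336, -1)), -18696), 14610) = Add(Add(Mul(Rational(1, 2), Rational(-1, 336)), -18696), 14610) = Add(Add(Rational(-1, 672), -18696), 14610) = Add(Rational(-12563713, 672), 14610) = Rational(-2745793, 672)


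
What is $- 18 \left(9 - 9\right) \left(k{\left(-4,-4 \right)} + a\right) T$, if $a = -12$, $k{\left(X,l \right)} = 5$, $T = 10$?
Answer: $0$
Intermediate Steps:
$- 18 \left(9 - 9\right) \left(k{\left(-4,-4 \right)} + a\right) T = - 18 \left(9 - 9\right) \left(5 - 12\right) 10 = - 18 \cdot 0 \left(-7\right) 10 = \left(-18\right) 0 \cdot 10 = 0 \cdot 10 = 0$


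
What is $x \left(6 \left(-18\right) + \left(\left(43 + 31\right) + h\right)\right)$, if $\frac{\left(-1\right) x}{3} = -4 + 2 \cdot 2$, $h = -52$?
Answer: $0$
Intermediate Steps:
$x = 0$ ($x = - 3 \left(-4 + 2 \cdot 2\right) = - 3 \left(-4 + 4\right) = \left(-3\right) 0 = 0$)
$x \left(6 \left(-18\right) + \left(\left(43 + 31\right) + h\right)\right) = 0 \left(6 \left(-18\right) + \left(\left(43 + 31\right) - 52\right)\right) = 0 \left(-108 + \left(74 - 52\right)\right) = 0 \left(-108 + 22\right) = 0 \left(-86\right) = 0$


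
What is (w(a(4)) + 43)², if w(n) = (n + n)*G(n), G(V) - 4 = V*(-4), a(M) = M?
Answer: 2809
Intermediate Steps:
G(V) = 4 - 4*V (G(V) = 4 + V*(-4) = 4 - 4*V)
w(n) = 2*n*(4 - 4*n) (w(n) = (n + n)*(4 - 4*n) = (2*n)*(4 - 4*n) = 2*n*(4 - 4*n))
(w(a(4)) + 43)² = (8*4*(1 - 1*4) + 43)² = (8*4*(1 - 4) + 43)² = (8*4*(-3) + 43)² = (-96 + 43)² = (-53)² = 2809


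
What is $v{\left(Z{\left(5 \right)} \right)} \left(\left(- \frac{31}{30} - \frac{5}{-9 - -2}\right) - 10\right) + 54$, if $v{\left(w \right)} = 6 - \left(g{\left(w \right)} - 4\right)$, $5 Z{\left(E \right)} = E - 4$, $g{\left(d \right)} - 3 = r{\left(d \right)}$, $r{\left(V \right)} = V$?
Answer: $- \frac{8489}{525} \approx -16.17$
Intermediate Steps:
$g{\left(d \right)} = 3 + d$
$Z{\left(E \right)} = - \frac{4}{5} + \frac{E}{5}$ ($Z{\left(E \right)} = \frac{E - 4}{5} = \frac{-4 + E}{5} = - \frac{4}{5} + \frac{E}{5}$)
$v{\left(w \right)} = 7 - w$ ($v{\left(w \right)} = 6 - \left(\left(3 + w\right) - 4\right) = 6 - \left(-1 + w\right) = 7 - w$)
$v{\left(Z{\left(5 \right)} \right)} \left(\left(- \frac{31}{30} - \frac{5}{-9 - -2}\right) - 10\right) + 54 = \left(7 - \left(- \frac{4}{5} + \frac{1}{5} \cdot 5\right)\right) \left(\left(- \frac{31}{30} - \frac{5}{-9 - -2}\right) - 10\right) + 54 = \left(7 - \left(- \frac{4}{5} + 1\right)\right) \left(\left(\left(-31\right) \frac{1}{30} - \frac{5}{-9 + 2}\right) - 10\right) + 54 = \left(7 - \frac{1}{5}\right) \left(\left(- \frac{31}{30} - \frac{5}{-7}\right) - 10\right) + 54 = \left(7 - \frac{1}{5}\right) \left(\left(- \frac{31}{30} - - \frac{5}{7}\right) - 10\right) + 54 = \frac{34 \left(\left(- \frac{31}{30} + \frac{5}{7}\right) - 10\right)}{5} + 54 = \frac{34 \left(- \frac{67}{210} - 10\right)}{5} + 54 = \frac{34}{5} \left(- \frac{2167}{210}\right) + 54 = - \frac{36839}{525} + 54 = - \frac{8489}{525}$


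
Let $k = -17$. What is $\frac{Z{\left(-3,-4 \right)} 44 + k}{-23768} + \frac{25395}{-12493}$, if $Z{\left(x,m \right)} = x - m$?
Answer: $- \frac{603925671}{296933624} \approx -2.0339$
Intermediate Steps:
$\frac{Z{\left(-3,-4 \right)} 44 + k}{-23768} + \frac{25395}{-12493} = \frac{\left(-3 - -4\right) 44 - 17}{-23768} + \frac{25395}{-12493} = \left(\left(-3 + 4\right) 44 - 17\right) \left(- \frac{1}{23768}\right) + 25395 \left(- \frac{1}{12493}\right) = \left(1 \cdot 44 - 17\right) \left(- \frac{1}{23768}\right) - \frac{25395}{12493} = \left(44 - 17\right) \left(- \frac{1}{23768}\right) - \frac{25395}{12493} = 27 \left(- \frac{1}{23768}\right) - \frac{25395}{12493} = - \frac{27}{23768} - \frac{25395}{12493} = - \frac{603925671}{296933624}$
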